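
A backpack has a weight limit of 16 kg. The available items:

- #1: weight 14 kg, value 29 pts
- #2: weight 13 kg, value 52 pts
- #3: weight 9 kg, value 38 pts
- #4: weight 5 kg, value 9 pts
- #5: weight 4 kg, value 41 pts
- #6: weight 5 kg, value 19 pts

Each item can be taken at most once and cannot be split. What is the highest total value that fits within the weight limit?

79 pts

Check high-value combinations within 16 kg:
- #3+#5: weight 9+4=13, value 38+41=79
- #4+#5+#6: weight 5+4+5=14, value 9+41+19=69
- #5+#6: weight 4+5=9, value 41+19=60
Best: 79 pts.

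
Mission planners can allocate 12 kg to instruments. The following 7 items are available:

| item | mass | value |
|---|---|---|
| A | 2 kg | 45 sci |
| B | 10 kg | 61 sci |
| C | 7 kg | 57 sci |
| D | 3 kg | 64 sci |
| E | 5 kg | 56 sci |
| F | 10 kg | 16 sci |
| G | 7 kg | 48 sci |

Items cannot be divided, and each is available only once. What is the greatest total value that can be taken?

Check high-value combinations within 12 kg:
- A+C+D: mass 2+7+3=12, value 45+57+64=166
- A+D+E: mass 2+3+5=10, value 45+64+56=165
- A+D+G: mass 2+3+7=12, value 45+64+48=157
- C+D: mass 7+3=10, value 57+64=121
- D+E: mass 3+5=8, value 64+56=120
Best: 166 sci.

166 sci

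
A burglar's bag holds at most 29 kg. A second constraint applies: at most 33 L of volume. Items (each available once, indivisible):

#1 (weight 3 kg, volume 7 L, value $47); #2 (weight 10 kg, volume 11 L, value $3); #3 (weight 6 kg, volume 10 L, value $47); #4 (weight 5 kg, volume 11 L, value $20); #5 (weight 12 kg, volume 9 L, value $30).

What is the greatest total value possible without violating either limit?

Feasible sets respecting both limits:
- #1+#3+#5: weight 21, volume 26, value 124
- #1+#3+#4: weight 14, volume 28, value 114
- #1+#2+#3: weight 19, volume 28, value 97
- #1+#4+#5: weight 20, volume 27, value 97
Best: $124.

$124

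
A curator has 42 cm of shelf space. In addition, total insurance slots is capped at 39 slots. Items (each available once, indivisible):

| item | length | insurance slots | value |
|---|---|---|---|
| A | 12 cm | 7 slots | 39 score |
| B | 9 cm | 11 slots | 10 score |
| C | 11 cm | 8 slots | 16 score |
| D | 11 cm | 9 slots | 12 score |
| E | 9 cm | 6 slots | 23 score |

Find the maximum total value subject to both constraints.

88 score

Feasible sets respecting both limits:
- A+B+C+E: length 41, insurance slots 32, value 88
- A+B+D+E: length 41, insurance slots 33, value 84
- A+C+E: length 32, insurance slots 21, value 78
Best: 88 score.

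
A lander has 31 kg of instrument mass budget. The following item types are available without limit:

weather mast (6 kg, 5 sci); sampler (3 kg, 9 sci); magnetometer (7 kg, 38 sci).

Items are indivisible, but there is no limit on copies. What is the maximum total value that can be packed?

Best value-per-unit is magnetometer at 38/7; filling with it alone gives 4×38 = 152.
Optimal mix: 1×sampler + 4×magnetometer → mass 31, value 161.

161 sci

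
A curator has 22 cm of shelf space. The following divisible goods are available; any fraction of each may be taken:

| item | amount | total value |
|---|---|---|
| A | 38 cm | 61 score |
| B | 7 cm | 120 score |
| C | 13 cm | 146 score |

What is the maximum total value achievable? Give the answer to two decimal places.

269.21

Take in order of value per unit:
- B (120/7 per unit): all 7 → value 120, running total 120.00
- C (146/13 per unit): all 13 → value 146, running total 266.00
- A (61/38 per unit): 2 of 38 → value 2×61/38 = 3.2105, running total 269.21
Total 269.21.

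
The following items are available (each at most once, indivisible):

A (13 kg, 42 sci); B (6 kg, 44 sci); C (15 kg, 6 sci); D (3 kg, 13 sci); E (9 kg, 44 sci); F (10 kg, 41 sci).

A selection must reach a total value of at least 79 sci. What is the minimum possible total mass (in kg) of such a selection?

15

Subsets with value ≥ 79, sorted by total mass:
- B+E: mass 15, value 88
- B+F: mass 16, value 85
- B+D+E: mass 18, value 101
- B+D+F: mass 19, value 98
Minimum mass: 15 kg.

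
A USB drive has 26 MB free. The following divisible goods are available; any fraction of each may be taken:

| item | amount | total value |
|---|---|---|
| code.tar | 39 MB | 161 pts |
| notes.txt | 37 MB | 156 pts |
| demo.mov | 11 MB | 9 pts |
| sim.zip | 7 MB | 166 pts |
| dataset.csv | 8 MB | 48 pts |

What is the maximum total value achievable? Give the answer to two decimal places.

Take in order of value per unit:
- sim.zip (166/7 per unit): all 7 → value 166, running total 166.00
- dataset.csv (48/8 per unit): all 8 → value 48, running total 214.00
- notes.txt (156/37 per unit): 11 of 37 → value 11×156/37 = 46.3784, running total 260.38
Total 260.38.

260.38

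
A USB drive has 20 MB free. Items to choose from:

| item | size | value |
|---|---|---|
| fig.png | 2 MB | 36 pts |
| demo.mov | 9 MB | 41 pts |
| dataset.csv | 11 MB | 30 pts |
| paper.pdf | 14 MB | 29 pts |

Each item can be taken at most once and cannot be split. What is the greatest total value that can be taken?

77 pts

Check high-value combinations within 20 MB:
- fig.png+demo.mov: size 2+9=11, value 36+41=77
- demo.mov+dataset.csv: size 9+11=20, value 41+30=71
- fig.png+dataset.csv: size 2+11=13, value 36+30=66
- fig.png+paper.pdf: size 2+14=16, value 36+29=65
Best: 77 pts.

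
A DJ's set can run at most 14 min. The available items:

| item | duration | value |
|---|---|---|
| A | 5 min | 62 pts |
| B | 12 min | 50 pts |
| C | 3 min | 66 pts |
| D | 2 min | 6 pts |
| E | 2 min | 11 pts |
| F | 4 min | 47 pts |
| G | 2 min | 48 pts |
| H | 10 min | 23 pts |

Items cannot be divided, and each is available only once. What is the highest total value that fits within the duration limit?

223 pts

Check high-value combinations within 14 min:
- A+C+F+G: duration 5+3+4+2=14, value 62+66+47+48=223
- A+C+D+E+G: duration 5+3+2+2+2=14, value 62+66+6+11+48=193
- A+C+E+G: duration 5+3+2+2=12, value 62+66+11+48=187
Best: 223 pts.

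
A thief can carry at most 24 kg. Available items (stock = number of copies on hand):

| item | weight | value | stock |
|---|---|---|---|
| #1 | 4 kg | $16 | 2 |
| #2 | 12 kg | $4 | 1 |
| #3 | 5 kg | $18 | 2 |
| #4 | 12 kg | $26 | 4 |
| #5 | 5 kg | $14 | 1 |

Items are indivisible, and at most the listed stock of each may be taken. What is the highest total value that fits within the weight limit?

Best selections within weight 24 and stock limits:
- 2×#1 + 2×#3 + 1×#5: weight 23, value 82
- 2×#1 + 2×#3: weight 18, value 68
Best: $82.

$82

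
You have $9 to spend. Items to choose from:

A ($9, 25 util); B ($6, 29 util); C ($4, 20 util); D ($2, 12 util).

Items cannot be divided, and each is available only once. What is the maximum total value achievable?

Check high-value combinations within $9:
- B+D: cost 6+2=8, value 29+12=41
- C+D: cost 4+2=6, value 20+12=32
- B: cost 6, value 29
- A: cost 9, value 25
- C: cost 4, value 20
Best: 41 util.

41 util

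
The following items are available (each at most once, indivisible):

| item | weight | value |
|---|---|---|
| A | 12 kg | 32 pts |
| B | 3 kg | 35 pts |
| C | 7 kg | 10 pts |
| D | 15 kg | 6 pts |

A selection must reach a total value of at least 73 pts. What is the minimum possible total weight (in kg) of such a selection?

22

Subsets with value ≥ 73, sorted by total weight:
- A+B+C: weight 22, value 77
- A+B+D: weight 30, value 73
- A+B+C+D: weight 37, value 83
Minimum weight: 22 kg.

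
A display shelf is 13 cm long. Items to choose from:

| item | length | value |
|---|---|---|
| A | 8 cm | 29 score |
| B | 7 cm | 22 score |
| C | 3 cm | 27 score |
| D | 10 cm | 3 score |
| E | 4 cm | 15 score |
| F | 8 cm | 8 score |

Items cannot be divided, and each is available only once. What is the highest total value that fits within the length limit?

56 score

Check high-value combinations within 13 cm:
- A+C: length 8+3=11, value 29+27=56
- B+C: length 7+3=10, value 22+27=49
- A+E: length 8+4=12, value 29+15=44
- C+E: length 3+4=7, value 27+15=42
- B+E: length 7+4=11, value 22+15=37
Best: 56 score.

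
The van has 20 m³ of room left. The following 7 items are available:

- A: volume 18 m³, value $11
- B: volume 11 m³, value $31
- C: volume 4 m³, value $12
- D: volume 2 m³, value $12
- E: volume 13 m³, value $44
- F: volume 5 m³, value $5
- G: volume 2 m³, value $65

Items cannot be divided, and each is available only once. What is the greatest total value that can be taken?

This is a 0/1 knapsack; check combinations near the capacity.
- D+E+G: volume 2+13+2=17, value 12+44+65=121
- C+E+G: volume 4+13+2=19, value 12+44+65=121
- B+C+D+G: volume 11+4+2+2=19, value 31+12+12+65=120
Best: $121.

$121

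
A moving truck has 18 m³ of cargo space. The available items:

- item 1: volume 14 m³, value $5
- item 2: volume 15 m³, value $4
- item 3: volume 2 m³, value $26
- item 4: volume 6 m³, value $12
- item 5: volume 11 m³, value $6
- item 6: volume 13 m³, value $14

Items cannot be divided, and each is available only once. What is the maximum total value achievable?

$40

Check high-value combinations within 18 m³:
- item 3+item 6: volume 2+13=15, value 26+14=40
- item 3+item 4: volume 2+6=8, value 26+12=38
- item 3+item 5: volume 2+11=13, value 26+6=32
- item 1+item 3: volume 14+2=16, value 5+26=31
Best: $40.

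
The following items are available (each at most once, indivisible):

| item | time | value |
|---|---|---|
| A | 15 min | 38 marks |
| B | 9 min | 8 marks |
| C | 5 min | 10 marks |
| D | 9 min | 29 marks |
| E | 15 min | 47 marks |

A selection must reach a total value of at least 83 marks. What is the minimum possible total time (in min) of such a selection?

29

Subsets with value ≥ 83, sorted by total time:
- C+D+E: time 29, value 86
- A+E: time 30, value 85
Minimum time: 29 min.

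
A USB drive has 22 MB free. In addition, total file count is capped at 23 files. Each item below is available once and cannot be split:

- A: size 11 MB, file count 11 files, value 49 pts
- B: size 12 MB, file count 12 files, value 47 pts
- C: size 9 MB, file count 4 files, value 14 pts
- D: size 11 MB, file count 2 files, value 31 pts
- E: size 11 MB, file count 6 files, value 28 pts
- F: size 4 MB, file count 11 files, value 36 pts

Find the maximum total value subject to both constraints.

85 pts

Feasible sets respecting both limits:
- A+F: size 15, file count 22, value 85
- B+F: size 16, file count 23, value 83
- A+D: size 22, file count 13, value 80
- A+E: size 22, file count 17, value 77
Best: 85 pts.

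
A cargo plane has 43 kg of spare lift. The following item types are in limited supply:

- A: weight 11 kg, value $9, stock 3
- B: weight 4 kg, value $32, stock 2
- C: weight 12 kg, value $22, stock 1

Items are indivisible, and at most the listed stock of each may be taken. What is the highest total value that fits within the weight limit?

$104

Best selections within weight 43 and stock limits:
- 2×A + 2×B + 1×C: weight 42, value 104
- 1×A + 2×B + 1×C: weight 31, value 95
Best: $104.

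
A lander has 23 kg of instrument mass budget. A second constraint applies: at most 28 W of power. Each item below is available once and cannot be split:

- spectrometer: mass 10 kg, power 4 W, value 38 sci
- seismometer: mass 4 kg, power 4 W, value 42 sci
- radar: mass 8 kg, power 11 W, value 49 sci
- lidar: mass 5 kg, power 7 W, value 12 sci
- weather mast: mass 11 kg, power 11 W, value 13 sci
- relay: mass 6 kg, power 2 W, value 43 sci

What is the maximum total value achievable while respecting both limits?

Feasible sets respecting both limits:
- seismometer+radar+lidar+relay: mass 23, power 24, value 146
- seismometer+radar+relay: mass 18, power 17, value 134
- spectrometer+seismometer+radar: mass 22, power 19, value 129
Best: 146 sci.

146 sci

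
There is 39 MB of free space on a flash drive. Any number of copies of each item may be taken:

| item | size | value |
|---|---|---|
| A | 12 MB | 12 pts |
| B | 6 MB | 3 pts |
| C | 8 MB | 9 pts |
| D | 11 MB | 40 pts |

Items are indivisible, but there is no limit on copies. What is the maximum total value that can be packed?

Best value-per-unit is D at 40/11; filling with it alone gives 3×40 = 120.
Optimal mix: 1×B + 3×D → size 39, value 123.

123 pts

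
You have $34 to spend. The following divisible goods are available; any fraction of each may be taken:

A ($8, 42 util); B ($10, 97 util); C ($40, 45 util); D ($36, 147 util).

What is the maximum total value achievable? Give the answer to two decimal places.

Take in order of value per unit:
- B (97/10 per unit): all 10 → value 97, running total 97.00
- A (42/8 per unit): all 8 → value 42, running total 139.00
- D (147/36 per unit): 16 of 36 → value 16×147/36 = 65.3333, running total 204.33
Total 204.33.

204.33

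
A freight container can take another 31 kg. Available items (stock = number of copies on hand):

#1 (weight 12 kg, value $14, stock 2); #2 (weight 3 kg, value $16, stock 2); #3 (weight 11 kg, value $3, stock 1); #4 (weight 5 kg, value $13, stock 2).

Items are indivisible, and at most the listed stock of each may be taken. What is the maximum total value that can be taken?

Best selections within weight 31 and stock limits:
- 1×#1 + 2×#2 + 2×#4: weight 28, value 72
- 2×#2 + 1×#3 + 2×#4: weight 27, value 61
Best: $72.

$72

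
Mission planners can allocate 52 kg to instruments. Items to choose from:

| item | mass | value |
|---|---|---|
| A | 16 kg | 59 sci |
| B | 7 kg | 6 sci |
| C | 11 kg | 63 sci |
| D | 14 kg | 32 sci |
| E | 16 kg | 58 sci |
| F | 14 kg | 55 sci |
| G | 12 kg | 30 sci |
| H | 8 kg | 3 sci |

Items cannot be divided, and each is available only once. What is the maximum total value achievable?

Check high-value combinations within 52 kg:
- A+B+C+E: mass 16+7+11+16=50, value 59+6+63+58=186
- A+B+C+F: mass 16+7+11+14=48, value 59+6+63+55=183
- A+C+E+H: mass 16+11+16+8=51, value 59+63+58+3=183
- B+C+E+F: mass 7+11+16+14=48, value 6+63+58+55=182
- A+C+E: mass 16+11+16=43, value 59+63+58=180
Best: 186 sci.

186 sci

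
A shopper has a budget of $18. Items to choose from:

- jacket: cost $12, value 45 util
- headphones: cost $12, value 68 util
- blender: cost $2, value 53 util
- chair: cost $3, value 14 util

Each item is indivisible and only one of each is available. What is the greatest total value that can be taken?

Check high-value combinations within $18:
- headphones+blender+chair: cost 12+2+3=17, value 68+53+14=135
- headphones+blender: cost 12+2=14, value 68+53=121
- jacket+blender+chair: cost 12+2+3=17, value 45+53+14=112
- jacket+blender: cost 12+2=14, value 45+53=98
Best: 135 util.

135 util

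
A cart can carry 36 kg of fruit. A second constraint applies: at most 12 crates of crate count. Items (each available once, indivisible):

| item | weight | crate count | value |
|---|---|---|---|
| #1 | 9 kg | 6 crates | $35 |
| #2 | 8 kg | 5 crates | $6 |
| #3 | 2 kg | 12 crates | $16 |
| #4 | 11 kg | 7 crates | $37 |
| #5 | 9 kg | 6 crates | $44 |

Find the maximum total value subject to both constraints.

$79

Feasible sets respecting both limits:
- #1+#5: weight 18, crate count 12, value 79
- #2+#5: weight 17, crate count 11, value 50
- #5: weight 9, crate count 6, value 44
- #2+#4: weight 19, crate count 12, value 43
Best: $79.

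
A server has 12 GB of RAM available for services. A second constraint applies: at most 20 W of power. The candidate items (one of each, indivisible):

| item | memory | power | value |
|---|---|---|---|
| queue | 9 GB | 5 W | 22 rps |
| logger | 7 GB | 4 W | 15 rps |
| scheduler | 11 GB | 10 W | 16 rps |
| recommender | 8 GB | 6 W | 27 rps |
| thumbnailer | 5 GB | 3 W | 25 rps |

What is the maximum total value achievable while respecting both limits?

Feasible sets respecting both limits:
- logger+thumbnailer: memory 12, power 7, value 40
- recommender: memory 8, power 6, value 27
- thumbnailer: memory 5, power 3, value 25
Best: 40 rps.

40 rps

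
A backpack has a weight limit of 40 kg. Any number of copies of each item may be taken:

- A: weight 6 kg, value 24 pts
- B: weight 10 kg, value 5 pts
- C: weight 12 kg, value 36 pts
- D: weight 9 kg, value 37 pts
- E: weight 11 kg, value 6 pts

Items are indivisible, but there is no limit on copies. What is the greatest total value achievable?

Best value-per-unit is D at 37/9; filling with it alone gives 4×37 = 148.
Optimal mix: 2×A + 3×D → weight 39, value 159.

159 pts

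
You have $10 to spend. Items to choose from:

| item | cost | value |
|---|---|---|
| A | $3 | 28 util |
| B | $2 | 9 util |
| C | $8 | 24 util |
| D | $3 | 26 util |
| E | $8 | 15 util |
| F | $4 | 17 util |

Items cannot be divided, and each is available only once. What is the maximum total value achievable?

This is a 0/1 knapsack; check combinations near the capacity.
- A+D+F: cost 3+3+4=10, value 28+26+17=71
- A+B+D: cost 3+2+3=8, value 28+9+26=63
- A+D: cost 3+3=6, value 28+26=54
- A+B+F: cost 3+2+4=9, value 28+9+17=54
- B+D+F: cost 2+3+4=9, value 9+26+17=52
Best: 71 util.

71 util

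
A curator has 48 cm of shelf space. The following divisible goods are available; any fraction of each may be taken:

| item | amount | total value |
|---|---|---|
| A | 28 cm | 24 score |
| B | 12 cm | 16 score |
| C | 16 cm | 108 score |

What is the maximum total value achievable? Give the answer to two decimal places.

Take in order of value per unit:
- C (108/16 per unit): all 16 → value 108, running total 108.00
- B (16/12 per unit): all 12 → value 16, running total 124.00
- A (24/28 per unit): 20 of 28 → value 20×24/28 = 17.1429, running total 141.14
Total 141.14.

141.14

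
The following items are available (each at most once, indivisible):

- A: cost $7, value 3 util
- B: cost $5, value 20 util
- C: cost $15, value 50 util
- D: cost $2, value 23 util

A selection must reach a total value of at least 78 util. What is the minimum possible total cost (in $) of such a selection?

Subsets with value ≥ 78, sorted by total cost:
- B+C+D: cost 22, value 93
- A+B+C+D: cost 29, value 96
Minimum cost: 22 $.

22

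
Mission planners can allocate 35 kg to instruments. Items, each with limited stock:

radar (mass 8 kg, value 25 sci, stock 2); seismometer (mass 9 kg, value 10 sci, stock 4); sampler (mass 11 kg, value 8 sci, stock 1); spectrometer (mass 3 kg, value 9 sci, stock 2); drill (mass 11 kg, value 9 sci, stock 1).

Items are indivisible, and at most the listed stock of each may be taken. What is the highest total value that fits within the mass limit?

78 sci

Best selections within mass 35 and stock limits:
- 2×radar + 1×seismometer + 2×spectrometer: mass 31, value 78
- 2×radar + 2×spectrometer + 1×drill: mass 33, value 77
- 2×radar + 1×sampler + 2×spectrometer: mass 33, value 76
Best: 78 sci.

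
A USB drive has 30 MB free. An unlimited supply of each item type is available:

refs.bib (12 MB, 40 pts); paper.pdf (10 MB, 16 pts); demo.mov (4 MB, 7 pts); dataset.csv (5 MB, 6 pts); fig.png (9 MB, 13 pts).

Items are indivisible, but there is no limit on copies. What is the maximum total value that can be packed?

Best value-per-unit is refs.bib at 40/12; filling with it alone gives 2×40 = 80.
Optimal mix: 2×refs.bib + 1×demo.mov → size 28, value 87.

87 pts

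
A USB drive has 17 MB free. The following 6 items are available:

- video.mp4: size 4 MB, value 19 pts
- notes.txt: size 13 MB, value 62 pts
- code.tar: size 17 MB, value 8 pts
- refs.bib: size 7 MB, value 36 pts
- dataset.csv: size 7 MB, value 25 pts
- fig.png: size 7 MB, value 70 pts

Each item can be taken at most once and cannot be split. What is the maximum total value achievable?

Check high-value combinations within 17 MB:
- refs.bib+fig.png: size 7+7=14, value 36+70=106
- dataset.csv+fig.png: size 7+7=14, value 25+70=95
- video.mp4+fig.png: size 4+7=11, value 19+70=89
- video.mp4+notes.txt: size 4+13=17, value 19+62=81
- fig.png: size 7, value 70
Best: 106 pts.

106 pts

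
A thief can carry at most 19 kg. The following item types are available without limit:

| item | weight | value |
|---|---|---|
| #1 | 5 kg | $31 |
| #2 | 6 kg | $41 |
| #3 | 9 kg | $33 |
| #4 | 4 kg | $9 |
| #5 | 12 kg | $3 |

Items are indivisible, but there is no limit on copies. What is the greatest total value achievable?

Best value-per-unit is #2 at 41/6, and filling with it alone uses weight 3×6=18. No mix of the others beats 3×41 = 123.

$123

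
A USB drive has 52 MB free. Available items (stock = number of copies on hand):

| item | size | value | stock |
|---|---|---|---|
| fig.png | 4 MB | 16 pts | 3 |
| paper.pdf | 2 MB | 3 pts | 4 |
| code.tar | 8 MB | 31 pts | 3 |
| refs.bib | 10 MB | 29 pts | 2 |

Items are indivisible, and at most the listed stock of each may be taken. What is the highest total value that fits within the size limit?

183 pts

Best selections within size 52 and stock limits:
- 2×fig.png + 3×code.tar + 2×refs.bib: size 52, value 183
- 3×fig.png + 3×paper.pdf + 3×code.tar + 1×refs.bib: size 52, value 179
- 3×fig.png + 2×paper.pdf + 3×code.tar + 1×refs.bib: size 50, value 176
- 3×fig.png + 2×paper.pdf + 2×code.tar + 2×refs.bib: size 52, value 174
Best: 183 pts.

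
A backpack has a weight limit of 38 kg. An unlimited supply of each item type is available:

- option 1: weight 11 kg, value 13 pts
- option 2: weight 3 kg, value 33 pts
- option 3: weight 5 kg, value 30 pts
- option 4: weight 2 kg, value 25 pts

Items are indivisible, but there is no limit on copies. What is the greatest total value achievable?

475 pts

Best value-per-unit is option 4 at 25/2, and filling with it alone uses weight 19×2=38. No mix of the others beats 19×25 = 475.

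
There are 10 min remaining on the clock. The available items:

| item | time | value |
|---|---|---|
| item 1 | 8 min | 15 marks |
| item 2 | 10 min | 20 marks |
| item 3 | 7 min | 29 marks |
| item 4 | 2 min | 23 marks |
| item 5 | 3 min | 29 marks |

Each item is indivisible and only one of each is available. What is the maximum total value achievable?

This is a 0/1 knapsack; check combinations near the capacity.
- item 3+item 5: time 7+3=10, value 29+29=58
- item 4+item 5: time 2+3=5, value 23+29=52
- item 3+item 4: time 7+2=9, value 29+23=52
- item 1+item 4: time 8+2=10, value 15+23=38
Best: 58 marks.

58 marks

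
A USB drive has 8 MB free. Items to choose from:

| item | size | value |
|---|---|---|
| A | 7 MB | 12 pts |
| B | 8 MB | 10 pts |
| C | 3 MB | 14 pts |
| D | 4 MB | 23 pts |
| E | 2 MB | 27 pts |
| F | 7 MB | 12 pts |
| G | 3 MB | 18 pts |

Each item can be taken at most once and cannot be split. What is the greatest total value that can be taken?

Check high-value combinations within 8 MB:
- C+E+G: size 3+2+3=8, value 14+27+18=59
- D+E: size 4+2=6, value 23+27=50
- E+G: size 2+3=5, value 27+18=45
- C+E: size 3+2=5, value 14+27=41
Best: 59 pts.

59 pts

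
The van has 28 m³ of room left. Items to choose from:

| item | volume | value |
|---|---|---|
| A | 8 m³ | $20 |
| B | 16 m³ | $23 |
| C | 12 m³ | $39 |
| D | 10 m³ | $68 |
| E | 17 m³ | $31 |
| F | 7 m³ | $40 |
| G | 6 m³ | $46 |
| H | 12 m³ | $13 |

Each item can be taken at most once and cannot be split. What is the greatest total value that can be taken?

Check high-value combinations within 28 m³:
- D+F+G: volume 10+7+6=23, value 68+40+46=154
- C+D+G: volume 12+10+6=28, value 39+68+46=153
- A+D+G: volume 8+10+6=24, value 20+68+46=134
Best: $154.

$154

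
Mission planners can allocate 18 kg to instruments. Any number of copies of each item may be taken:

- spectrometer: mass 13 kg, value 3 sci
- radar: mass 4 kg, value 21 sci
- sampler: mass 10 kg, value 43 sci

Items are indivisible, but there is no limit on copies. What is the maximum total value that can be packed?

85 sci

Best value-per-unit is radar at 21/4; filling with it alone gives 4×21 = 84.
Optimal mix: 2×radar + 1×sampler → mass 18, value 85.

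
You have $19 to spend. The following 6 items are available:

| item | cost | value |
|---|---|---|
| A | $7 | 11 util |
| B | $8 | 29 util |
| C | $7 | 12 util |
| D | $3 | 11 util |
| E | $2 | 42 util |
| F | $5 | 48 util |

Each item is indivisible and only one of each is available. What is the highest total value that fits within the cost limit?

Check high-value combinations within $19:
- B+D+E+F: cost 8+3+2+5=18, value 29+11+42+48=130
- B+E+F: cost 8+2+5=15, value 29+42+48=119
- C+D+E+F: cost 7+3+2+5=17, value 12+11+42+48=113
- A+D+E+F: cost 7+3+2+5=17, value 11+11+42+48=112
Best: 130 util.

130 util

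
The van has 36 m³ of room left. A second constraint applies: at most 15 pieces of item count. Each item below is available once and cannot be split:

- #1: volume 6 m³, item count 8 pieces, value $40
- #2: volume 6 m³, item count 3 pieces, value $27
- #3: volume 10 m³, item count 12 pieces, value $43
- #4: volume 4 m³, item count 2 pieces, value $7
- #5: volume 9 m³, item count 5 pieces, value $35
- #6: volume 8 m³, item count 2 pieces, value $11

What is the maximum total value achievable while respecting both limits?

Feasible sets respecting both limits:
- #1+#5+#6: volume 23, item count 15, value 86
- #1+#2+#4+#6: volume 24, item count 15, value 85
- #1+#4+#5: volume 19, item count 15, value 82
- #2+#4+#5+#6: volume 27, item count 12, value 80
Best: $86.

$86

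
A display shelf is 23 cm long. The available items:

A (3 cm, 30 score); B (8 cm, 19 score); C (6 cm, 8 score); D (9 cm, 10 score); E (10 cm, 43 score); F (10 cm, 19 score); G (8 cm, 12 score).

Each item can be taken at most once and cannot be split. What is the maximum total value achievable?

Check high-value combinations within 23 cm:
- A+B+E: length 3+8+10=21, value 30+19+43=92
- A+E+F: length 3+10+10=23, value 30+43+19=92
- A+E+G: length 3+10+8=21, value 30+43+12=85
- A+D+E: length 3+9+10=22, value 30+10+43=83
Best: 92 score.

92 score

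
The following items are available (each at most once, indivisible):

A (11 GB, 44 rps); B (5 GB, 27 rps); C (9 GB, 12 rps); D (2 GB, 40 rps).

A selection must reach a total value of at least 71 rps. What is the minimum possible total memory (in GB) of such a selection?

Subsets with value ≥ 71, sorted by total memory:
- A+D: memory 13, value 84
- B+C+D: memory 16, value 79
Minimum memory: 13 GB.

13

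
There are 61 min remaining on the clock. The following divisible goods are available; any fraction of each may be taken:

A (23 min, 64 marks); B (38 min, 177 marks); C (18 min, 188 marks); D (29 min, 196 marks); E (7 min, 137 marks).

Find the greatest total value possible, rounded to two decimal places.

553.61

Take in order of value per unit:
- E (137/7 per unit): all 7 → value 137, running total 137.00
- C (188/18 per unit): all 18 → value 188, running total 325.00
- D (196/29 per unit): all 29 → value 196, running total 521.00
- B (177/38 per unit): 7 of 38 → value 7×177/38 = 32.6053, running total 553.61
Total 553.61.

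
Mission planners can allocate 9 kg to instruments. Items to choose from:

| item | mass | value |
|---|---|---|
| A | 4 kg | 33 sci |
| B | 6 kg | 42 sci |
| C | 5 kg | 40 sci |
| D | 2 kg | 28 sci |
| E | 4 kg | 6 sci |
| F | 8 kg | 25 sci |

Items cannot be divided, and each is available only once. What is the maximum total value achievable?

73 sci

Check high-value combinations within 9 kg:
- A+C: mass 4+5=9, value 33+40=73
- B+D: mass 6+2=8, value 42+28=70
- C+D: mass 5+2=7, value 40+28=68
- A+D: mass 4+2=6, value 33+28=61
- C+E: mass 5+4=9, value 40+6=46
Best: 73 sci.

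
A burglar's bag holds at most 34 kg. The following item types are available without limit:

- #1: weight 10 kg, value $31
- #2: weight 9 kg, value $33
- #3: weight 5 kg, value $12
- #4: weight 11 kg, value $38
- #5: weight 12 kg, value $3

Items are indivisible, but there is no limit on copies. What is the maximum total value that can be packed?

$116

Best value-per-unit is #2 at 33/9; filling with it alone gives 3×33 = 99.
Optimal mix: 2×#2 + 1×#3 + 1×#4 → weight 34, value 116.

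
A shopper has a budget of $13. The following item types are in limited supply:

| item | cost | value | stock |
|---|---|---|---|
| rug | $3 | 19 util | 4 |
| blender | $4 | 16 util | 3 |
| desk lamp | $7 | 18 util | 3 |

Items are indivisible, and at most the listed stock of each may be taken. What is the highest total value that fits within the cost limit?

Best selections within cost 13 and stock limits:
- 4×rug: cost 12, value 76
- 3×rug + 1×blender: cost 13, value 73
Best: 76 util.

76 util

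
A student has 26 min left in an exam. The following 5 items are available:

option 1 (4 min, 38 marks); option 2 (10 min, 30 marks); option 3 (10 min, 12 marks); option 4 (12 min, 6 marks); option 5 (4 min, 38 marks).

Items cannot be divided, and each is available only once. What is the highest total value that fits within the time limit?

106 marks

Check high-value combinations within 26 min:
- option 1+option 2+option 5: time 4+10+4=18, value 38+30+38=106
- option 1+option 3+option 5: time 4+10+4=18, value 38+12+38=88
- option 1+option 4+option 5: time 4+12+4=20, value 38+6+38=82
Best: 106 marks.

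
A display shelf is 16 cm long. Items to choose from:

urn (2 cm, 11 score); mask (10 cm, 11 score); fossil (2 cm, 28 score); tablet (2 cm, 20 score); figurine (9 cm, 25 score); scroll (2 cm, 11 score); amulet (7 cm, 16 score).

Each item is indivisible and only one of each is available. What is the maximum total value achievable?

86 score

Check high-value combinations within 16 cm:
- urn+fossil+tablet+scroll+amulet: length 2+2+2+2+7=15, value 11+28+20+11+16=86
- urn+fossil+tablet+figurine: length 2+2+2+9=15, value 11+28+20+25=84
- fossil+tablet+figurine+scroll: length 2+2+9+2=15, value 28+20+25+11=84
- urn+fossil+tablet+amulet: length 2+2+2+7=13, value 11+28+20+16=75
- fossil+tablet+scroll+amulet: length 2+2+2+7=13, value 28+20+11+16=75
Best: 86 score.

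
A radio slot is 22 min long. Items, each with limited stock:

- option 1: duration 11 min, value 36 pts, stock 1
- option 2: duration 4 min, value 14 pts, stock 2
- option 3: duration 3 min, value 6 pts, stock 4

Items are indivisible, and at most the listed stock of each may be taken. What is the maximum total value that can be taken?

70 pts

Top feasible selections:
- 1×option 1 + 2×option 2 + 1×option 3: duration 22, value 70
- 1×option 1 + 2×option 2: duration 19, value 64
Best: 70 pts.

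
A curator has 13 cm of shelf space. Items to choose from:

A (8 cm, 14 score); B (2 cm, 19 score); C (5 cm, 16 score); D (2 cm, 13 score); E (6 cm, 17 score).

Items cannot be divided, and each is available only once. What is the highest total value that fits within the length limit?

52 score

This is a 0/1 knapsack; check combinations near the capacity.
- B+C+E: length 2+5+6=13, value 19+16+17=52
- B+D+E: length 2+2+6=10, value 19+13+17=49
- B+C+D: length 2+5+2=9, value 19+16+13=48
- A+B+D: length 8+2+2=12, value 14+19+13=46
Best: 52 score.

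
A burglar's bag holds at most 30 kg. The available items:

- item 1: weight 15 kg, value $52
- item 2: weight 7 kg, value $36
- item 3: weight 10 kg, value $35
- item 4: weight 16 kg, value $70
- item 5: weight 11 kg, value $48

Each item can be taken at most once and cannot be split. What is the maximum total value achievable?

$119

Check high-value combinations within 30 kg:
- item 2+item 3+item 5: weight 7+10+11=28, value 36+35+48=119
- item 4+item 5: weight 16+11=27, value 70+48=118
- item 2+item 4: weight 7+16=23, value 36+70=106
Best: $119.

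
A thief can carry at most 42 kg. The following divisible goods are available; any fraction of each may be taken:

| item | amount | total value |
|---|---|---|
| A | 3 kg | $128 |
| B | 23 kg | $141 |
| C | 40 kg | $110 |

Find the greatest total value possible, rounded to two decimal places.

313.00

Take in order of value per unit:
- A (128/3 per unit): all 3 → value 128, running total 128.00
- B (141/23 per unit): all 23 → value 141, running total 269.00
- C (110/40 per unit): 16 of 40 → value 16×110/40 = 44.0000, running total 313.00
Total 313.00.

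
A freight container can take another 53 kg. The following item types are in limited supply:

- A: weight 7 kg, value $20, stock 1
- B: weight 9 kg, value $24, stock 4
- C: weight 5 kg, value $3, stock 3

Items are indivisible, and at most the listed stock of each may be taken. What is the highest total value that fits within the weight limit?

$122

Top feasible selections:
- 1×A + 4×B + 2×C: weight 53, value 122
- 1×A + 4×B + 1×C: weight 48, value 119
Best: $122.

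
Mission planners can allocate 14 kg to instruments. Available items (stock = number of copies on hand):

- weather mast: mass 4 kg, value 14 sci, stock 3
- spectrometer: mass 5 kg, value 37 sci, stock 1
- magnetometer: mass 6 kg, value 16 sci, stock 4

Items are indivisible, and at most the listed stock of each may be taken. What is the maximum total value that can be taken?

Best selections within mass 14 and stock limits:
- 2×weather mast + 1×spectrometer: mass 13, value 65
- 1×spectrometer + 1×magnetometer: mass 11, value 53
- 1×weather mast + 1×spectrometer: mass 9, value 51
- 2×weather mast + 1×magnetometer: mass 14, value 44
Best: 65 sci.

65 sci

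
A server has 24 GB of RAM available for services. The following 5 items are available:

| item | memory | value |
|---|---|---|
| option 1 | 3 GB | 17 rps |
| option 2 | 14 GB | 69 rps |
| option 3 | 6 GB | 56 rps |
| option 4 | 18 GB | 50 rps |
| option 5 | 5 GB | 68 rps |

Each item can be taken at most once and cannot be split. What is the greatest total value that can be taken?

154 rps

This is a 0/1 knapsack; check combinations near the capacity.
- option 1+option 2+option 5: memory 3+14+5=22, value 17+69+68=154
- option 1+option 2+option 3: memory 3+14+6=23, value 17+69+56=142
- option 1+option 3+option 5: memory 3+6+5=14, value 17+56+68=141
- option 2+option 5: memory 14+5=19, value 69+68=137
Best: 154 rps.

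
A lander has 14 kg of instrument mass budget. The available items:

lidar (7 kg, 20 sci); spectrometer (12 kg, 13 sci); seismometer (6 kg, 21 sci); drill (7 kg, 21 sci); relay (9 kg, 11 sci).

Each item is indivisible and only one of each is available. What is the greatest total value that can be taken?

Check high-value combinations within 14 kg:
- seismometer+drill: mass 6+7=13, value 21+21=42
- lidar+seismometer: mass 7+6=13, value 20+21=41
- lidar+drill: mass 7+7=14, value 20+21=41
Best: 42 sci.

42 sci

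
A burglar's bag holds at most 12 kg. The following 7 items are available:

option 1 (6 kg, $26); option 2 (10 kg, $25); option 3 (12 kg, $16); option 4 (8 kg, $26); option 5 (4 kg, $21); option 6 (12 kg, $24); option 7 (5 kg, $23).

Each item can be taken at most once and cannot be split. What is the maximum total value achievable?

$49

This is a 0/1 knapsack; check combinations near the capacity.
- option 1+option 7: weight 6+5=11, value 26+23=49
- option 1+option 5: weight 6+4=10, value 26+21=47
- option 4+option 5: weight 8+4=12, value 26+21=47
Best: $49.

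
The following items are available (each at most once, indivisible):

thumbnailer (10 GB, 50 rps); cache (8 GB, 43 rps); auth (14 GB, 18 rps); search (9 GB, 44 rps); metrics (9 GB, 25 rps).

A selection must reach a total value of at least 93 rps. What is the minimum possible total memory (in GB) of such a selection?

18

Subsets with value ≥ 93, sorted by total memory:
- thumbnailer+cache: memory 18, value 93
- thumbnailer+search: memory 19, value 94
Minimum memory: 18 GB.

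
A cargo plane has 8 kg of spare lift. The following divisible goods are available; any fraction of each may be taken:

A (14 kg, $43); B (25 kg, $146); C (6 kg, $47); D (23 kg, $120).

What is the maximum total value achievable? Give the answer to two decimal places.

Take in order of value per unit:
- C (47/6 per unit): all 6 → value 47, running total 47.00
- B (146/25 per unit): 2 of 25 → value 2×146/25 = 11.6800, running total 58.68
Total 58.68.

58.68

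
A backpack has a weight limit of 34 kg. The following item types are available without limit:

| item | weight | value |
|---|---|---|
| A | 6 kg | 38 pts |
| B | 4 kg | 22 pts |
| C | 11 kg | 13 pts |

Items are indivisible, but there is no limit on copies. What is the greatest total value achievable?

212 pts

Best value-per-unit is A at 38/6; filling with it alone gives 5×38 = 190.
Optimal mix: 5×A + 1×B → weight 34, value 212.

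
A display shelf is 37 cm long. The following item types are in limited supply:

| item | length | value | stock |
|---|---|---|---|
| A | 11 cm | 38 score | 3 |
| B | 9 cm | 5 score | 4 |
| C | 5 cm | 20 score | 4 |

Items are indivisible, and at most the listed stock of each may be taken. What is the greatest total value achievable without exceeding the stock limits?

Best selections within length 37 and stock limits:
- 2×A + 3×C: length 37, value 136
- 1×A + 4×C: length 31, value 118
- 2×A + 2×C: length 32, value 116
- 3×A: length 33, value 114
Best: 136 score.

136 score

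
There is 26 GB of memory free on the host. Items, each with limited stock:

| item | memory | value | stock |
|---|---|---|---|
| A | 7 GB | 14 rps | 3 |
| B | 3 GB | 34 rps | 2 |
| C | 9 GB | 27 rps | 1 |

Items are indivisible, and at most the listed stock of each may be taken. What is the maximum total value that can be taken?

Top feasible selections:
- 1×A + 2×B + 1×C: memory 22, value 109
- 2×A + 2×B: memory 20, value 96
Best: 109 rps.

109 rps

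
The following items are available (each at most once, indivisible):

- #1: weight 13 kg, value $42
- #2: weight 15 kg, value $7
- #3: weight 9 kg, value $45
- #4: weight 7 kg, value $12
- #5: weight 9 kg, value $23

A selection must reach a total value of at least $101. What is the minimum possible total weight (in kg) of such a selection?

Subsets with value ≥ 101, sorted by total weight:
- #1+#3+#5: weight 31, value 110
- #1+#3+#4+#5: weight 38, value 122
- #1+#2+#3+#4: weight 44, value 106
Minimum weight: 31 kg.

31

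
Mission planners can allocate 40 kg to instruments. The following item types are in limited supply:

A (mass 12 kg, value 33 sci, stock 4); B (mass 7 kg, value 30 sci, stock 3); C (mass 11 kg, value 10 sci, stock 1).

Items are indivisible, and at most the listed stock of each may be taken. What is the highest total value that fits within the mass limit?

Best selections within mass 40 and stock limits:
- 2×A + 2×B: mass 38, value 126
- 1×A + 3×B: mass 33, value 123
Best: 126 sci.

126 sci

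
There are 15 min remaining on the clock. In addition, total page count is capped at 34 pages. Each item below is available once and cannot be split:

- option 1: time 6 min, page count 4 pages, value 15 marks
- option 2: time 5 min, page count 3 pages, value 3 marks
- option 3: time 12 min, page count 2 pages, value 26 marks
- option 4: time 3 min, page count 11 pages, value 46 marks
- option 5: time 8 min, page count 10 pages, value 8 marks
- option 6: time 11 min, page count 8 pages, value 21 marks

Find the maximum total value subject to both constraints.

Feasible sets respecting both limits:
- option 3+option 4: time 15, page count 13, value 72
- option 4+option 6: time 14, page count 19, value 67
- option 1+option 2+option 4: time 14, page count 18, value 64
- option 1+option 4: time 9, page count 15, value 61
Best: 72 marks.

72 marks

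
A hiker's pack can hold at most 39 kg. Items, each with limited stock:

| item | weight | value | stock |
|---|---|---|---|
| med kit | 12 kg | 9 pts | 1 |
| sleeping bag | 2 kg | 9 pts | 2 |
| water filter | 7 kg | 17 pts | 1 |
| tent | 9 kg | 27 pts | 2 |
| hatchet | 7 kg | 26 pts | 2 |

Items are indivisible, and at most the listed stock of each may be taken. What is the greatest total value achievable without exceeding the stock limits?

124 pts

Top feasible selections:
- 2×sleeping bag + 2×tent + 2×hatchet: weight 36, value 124
- 1×water filter + 2×tent + 2×hatchet: weight 39, value 123
Best: 124 pts.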